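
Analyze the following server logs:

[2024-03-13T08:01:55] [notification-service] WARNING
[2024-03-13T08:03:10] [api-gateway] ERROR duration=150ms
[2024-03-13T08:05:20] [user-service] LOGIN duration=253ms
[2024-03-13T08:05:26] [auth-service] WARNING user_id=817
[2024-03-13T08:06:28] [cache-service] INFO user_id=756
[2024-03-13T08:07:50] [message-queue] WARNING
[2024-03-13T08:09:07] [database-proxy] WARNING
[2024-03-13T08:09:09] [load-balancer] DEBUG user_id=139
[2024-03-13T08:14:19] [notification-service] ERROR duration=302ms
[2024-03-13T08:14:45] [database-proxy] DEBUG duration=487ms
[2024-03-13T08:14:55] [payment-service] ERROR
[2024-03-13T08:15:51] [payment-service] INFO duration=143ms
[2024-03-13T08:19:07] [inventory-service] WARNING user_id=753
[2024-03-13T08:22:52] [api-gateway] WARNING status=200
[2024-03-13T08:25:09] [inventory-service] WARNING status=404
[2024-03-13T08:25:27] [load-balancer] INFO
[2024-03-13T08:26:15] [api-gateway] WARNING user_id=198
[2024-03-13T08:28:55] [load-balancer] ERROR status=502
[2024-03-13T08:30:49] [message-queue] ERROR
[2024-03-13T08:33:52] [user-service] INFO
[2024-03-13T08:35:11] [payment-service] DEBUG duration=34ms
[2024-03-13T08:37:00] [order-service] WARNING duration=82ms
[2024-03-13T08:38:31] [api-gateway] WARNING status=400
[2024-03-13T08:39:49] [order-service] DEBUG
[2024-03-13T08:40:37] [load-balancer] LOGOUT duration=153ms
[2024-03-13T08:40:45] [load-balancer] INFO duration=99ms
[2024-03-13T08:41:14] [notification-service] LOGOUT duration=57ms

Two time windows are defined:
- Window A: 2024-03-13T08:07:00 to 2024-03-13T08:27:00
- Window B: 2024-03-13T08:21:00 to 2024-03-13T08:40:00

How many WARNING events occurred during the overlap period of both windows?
3

To find overlap events:

1. Window A: 2024-03-13T08:07:00 to 2024-03-13T08:27:00
2. Window B: 2024-03-13T08:21:00 to 2024-03-13T08:40:00
3. Overlap period: 2024-03-13T08:21:00 to 2024-03-13T08:27:00
4. Count WARNING events in overlap: 3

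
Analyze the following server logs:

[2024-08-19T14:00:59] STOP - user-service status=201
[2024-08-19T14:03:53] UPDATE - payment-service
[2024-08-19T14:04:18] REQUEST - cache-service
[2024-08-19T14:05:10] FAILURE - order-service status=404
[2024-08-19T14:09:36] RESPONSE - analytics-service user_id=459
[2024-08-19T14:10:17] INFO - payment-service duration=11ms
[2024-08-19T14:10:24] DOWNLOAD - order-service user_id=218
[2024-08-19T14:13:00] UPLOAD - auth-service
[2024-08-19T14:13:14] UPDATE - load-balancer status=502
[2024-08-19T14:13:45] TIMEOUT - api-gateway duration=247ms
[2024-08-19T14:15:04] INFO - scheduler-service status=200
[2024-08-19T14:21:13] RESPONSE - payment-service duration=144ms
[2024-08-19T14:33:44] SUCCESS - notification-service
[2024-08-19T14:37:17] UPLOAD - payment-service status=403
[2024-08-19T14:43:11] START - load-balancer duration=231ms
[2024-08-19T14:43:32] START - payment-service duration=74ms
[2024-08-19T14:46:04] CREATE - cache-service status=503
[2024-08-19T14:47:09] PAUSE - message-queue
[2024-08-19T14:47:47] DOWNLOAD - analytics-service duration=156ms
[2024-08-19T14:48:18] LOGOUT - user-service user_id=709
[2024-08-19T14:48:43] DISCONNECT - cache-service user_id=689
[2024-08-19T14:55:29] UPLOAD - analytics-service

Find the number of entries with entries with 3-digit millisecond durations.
4

To find matching entries:

1. Pattern to match: entries with 3-digit millisecond durations
2. Scan each log entry for the pattern
3. Count matches: 4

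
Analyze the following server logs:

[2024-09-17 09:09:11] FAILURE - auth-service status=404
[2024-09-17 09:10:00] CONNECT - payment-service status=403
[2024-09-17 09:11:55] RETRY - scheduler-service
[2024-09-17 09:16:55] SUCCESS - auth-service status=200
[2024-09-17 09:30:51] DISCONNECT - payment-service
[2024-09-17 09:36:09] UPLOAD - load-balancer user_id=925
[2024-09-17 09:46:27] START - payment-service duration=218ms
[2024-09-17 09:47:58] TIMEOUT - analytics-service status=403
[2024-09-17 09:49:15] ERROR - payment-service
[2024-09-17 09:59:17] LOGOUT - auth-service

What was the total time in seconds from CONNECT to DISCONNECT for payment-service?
1251

To calculate state duration:

1. Find CONNECT event for payment-service: 2024-09-17 09:10:00
2. Find DISCONNECT event for payment-service: 2024-09-17 09:30:51
3. Calculate duration: 2024-09-17 09:30:51 - 2024-09-17 09:10:00 = 1251 seconds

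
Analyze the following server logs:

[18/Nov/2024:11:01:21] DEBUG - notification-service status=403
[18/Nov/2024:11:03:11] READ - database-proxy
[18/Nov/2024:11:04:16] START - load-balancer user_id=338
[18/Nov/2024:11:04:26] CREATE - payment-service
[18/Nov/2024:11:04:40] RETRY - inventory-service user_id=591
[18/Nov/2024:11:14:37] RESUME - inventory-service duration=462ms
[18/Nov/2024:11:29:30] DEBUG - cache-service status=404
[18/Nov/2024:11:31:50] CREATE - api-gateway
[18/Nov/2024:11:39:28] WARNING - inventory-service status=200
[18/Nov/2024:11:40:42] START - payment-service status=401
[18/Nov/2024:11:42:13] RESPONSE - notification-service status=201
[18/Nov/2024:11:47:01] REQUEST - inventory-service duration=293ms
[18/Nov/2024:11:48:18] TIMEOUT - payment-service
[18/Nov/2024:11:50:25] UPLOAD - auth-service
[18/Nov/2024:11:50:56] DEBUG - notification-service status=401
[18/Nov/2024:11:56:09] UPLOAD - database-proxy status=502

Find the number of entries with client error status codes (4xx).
4

To find matching entries:

1. Pattern to match: client error status codes (4xx)
2. Scan each log entry for the pattern
3. Count matches: 4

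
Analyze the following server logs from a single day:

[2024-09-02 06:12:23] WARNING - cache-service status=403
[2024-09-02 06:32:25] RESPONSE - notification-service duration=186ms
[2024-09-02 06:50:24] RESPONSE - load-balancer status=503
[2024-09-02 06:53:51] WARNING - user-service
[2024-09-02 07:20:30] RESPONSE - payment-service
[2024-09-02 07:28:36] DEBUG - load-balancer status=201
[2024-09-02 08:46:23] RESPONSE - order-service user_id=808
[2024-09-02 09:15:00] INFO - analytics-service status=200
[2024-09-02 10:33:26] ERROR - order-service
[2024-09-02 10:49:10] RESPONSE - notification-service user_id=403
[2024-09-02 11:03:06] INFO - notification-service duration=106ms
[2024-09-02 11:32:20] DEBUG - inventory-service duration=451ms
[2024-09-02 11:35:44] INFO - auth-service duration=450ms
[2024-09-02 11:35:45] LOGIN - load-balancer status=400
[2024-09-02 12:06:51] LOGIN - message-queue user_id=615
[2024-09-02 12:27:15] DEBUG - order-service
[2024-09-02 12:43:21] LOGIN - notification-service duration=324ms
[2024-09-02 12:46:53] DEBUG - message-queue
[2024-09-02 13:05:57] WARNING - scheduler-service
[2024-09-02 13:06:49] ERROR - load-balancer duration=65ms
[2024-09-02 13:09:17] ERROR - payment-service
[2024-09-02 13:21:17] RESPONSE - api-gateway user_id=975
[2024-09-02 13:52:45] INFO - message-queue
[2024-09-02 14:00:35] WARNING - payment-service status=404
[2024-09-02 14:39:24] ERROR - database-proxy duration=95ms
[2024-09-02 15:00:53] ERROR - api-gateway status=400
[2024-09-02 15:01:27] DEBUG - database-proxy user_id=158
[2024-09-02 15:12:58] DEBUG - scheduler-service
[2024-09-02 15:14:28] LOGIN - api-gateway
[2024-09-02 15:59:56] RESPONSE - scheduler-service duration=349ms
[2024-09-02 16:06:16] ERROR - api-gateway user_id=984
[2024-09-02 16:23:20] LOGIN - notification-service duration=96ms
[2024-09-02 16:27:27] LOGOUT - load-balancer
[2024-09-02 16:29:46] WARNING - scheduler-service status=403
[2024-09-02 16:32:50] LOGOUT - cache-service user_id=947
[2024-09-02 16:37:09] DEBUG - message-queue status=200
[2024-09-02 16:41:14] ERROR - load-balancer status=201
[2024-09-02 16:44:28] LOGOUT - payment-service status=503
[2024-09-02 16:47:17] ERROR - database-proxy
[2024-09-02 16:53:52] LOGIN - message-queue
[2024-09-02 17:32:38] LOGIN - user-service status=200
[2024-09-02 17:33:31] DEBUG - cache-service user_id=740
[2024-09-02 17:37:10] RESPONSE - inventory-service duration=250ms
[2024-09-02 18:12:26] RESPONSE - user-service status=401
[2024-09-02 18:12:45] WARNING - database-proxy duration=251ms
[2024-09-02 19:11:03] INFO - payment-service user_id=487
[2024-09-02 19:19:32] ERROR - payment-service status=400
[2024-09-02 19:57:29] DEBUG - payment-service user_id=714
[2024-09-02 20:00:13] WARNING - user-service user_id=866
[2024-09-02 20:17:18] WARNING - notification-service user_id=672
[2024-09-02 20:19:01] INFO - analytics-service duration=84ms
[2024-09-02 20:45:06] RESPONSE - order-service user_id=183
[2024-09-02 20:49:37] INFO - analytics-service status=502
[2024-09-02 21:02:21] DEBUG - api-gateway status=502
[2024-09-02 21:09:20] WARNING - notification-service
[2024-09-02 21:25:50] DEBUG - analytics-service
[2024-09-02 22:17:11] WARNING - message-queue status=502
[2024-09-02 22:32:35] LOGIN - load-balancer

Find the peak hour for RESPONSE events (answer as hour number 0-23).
6

To find the peak hour:

1. Group all RESPONSE events by hour
2. Count events in each hour
3. Find hour with maximum count
4. Peak hour: 6 (with 2 events)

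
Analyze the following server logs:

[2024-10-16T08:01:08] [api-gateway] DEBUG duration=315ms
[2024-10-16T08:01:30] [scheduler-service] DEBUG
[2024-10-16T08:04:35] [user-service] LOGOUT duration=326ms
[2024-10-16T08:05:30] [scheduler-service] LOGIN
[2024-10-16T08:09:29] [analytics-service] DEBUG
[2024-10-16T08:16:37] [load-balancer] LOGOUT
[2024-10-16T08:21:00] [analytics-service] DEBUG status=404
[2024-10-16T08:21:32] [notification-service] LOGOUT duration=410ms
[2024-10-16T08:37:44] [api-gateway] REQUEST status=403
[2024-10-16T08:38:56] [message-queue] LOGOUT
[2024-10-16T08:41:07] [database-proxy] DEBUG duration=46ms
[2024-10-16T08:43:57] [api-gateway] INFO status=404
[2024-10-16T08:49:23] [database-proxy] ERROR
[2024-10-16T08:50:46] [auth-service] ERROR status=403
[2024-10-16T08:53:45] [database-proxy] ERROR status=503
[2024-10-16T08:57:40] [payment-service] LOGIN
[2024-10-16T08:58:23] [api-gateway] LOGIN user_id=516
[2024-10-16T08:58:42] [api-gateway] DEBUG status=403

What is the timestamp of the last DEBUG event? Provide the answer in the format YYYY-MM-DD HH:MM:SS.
2024-10-16 08:58:42

To find the last event:

1. Filter for all DEBUG events
2. Sort by timestamp
3. Select the last one
4. Timestamp: 2024-10-16 08:58:42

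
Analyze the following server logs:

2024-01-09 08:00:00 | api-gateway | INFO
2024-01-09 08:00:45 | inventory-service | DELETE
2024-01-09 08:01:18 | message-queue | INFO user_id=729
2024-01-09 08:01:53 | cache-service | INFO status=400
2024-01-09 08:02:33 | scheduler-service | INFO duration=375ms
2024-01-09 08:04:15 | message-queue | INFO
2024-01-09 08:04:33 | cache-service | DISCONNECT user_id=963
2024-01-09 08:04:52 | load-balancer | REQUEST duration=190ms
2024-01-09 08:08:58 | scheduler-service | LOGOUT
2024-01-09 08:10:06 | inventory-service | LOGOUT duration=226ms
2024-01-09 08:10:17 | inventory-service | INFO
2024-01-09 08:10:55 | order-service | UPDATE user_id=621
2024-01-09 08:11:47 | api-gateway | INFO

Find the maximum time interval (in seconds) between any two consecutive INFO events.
362

To find the longest gap:

1. Extract all INFO events in chronological order
2. Calculate time differences between consecutive events
3. Find the maximum difference
4. Longest gap: 362 seconds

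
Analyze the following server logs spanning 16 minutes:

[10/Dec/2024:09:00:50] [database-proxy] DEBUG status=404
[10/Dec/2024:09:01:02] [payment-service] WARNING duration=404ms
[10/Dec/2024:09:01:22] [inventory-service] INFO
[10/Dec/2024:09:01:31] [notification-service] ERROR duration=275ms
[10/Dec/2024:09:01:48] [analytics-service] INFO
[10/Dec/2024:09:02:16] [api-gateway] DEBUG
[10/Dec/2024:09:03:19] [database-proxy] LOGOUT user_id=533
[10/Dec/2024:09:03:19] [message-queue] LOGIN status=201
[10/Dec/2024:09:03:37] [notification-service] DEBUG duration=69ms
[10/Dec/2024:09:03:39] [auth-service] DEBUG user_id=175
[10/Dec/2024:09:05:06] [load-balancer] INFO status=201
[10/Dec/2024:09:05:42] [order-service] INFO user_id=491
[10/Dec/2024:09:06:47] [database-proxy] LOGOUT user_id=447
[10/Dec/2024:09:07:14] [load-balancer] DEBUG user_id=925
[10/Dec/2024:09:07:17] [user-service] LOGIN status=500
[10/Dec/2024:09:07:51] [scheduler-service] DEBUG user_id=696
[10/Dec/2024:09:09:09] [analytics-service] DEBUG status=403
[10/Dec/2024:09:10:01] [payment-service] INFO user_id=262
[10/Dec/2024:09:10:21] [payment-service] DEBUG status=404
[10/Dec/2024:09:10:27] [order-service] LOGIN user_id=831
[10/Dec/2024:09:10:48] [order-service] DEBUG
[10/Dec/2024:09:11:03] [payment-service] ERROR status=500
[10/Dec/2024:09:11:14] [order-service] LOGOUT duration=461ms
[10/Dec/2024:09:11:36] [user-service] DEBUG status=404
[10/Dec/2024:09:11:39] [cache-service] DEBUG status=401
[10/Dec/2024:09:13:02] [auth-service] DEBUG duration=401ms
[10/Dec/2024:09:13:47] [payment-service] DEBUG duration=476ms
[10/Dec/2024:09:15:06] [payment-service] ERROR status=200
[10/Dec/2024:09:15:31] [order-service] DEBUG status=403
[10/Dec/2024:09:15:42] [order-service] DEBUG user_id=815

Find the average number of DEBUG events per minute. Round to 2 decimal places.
0.94

To calculate the rate:

1. Count total DEBUG events: 15
2. Total time period: 16 minutes
3. Rate = 15 / 16 = 0.94 events per minute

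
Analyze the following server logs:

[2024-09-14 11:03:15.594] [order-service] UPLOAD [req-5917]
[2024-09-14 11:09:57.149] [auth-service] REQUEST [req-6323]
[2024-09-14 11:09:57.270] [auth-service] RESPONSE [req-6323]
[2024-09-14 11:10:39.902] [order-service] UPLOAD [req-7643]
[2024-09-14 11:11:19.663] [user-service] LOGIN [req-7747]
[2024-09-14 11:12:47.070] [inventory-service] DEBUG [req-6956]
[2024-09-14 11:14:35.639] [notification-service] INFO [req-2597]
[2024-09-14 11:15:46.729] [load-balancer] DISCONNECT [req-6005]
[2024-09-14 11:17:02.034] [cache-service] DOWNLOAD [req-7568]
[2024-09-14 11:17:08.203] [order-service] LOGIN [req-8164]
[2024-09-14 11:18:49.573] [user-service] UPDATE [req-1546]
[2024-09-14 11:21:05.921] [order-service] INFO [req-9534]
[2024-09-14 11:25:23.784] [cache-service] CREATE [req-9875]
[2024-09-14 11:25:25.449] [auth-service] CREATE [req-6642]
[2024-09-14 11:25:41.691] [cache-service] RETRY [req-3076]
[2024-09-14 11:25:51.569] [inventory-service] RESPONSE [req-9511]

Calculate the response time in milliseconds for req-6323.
121

To calculate latency:

1. Find REQUEST with id req-6323: 2024-09-14 11:09:57.149
2. Find RESPONSE with id req-6323: 2024-09-14 11:09:57.270
3. Latency: 2024-09-14 11:09:57.270 - 2024-09-14 11:09:57.149 = 121ms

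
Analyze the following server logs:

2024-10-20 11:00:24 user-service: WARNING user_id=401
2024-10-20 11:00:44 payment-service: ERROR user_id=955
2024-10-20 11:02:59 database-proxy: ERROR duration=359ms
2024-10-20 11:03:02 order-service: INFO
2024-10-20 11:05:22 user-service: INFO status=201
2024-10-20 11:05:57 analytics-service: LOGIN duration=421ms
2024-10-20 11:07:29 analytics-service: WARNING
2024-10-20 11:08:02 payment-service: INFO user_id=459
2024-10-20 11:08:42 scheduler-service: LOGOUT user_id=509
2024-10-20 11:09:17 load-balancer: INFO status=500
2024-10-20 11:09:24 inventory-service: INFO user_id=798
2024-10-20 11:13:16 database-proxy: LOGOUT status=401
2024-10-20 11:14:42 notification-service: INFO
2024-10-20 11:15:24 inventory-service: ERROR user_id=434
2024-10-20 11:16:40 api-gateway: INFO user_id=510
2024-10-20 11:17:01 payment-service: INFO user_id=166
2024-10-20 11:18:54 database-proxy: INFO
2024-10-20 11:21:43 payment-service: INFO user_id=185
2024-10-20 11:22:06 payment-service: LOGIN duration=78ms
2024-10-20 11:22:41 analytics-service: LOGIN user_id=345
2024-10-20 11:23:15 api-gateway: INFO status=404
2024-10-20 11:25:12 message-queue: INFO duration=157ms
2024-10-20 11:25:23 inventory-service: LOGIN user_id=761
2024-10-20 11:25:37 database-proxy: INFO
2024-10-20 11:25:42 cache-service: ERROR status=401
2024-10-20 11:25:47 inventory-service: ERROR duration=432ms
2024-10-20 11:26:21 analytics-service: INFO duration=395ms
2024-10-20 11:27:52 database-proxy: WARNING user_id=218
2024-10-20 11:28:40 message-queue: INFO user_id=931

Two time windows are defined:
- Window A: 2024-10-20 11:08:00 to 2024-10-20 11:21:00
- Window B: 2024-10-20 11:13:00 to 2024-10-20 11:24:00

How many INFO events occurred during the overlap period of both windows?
4

To find overlap events:

1. Window A: 2024-10-20 11:08:00 to 2024-10-20 11:21:00
2. Window B: 2024-10-20 11:13:00 to 2024-10-20 11:24:00
3. Overlap period: 2024-10-20 11:13:00 to 2024-10-20 11:21:00
4. Count INFO events in overlap: 4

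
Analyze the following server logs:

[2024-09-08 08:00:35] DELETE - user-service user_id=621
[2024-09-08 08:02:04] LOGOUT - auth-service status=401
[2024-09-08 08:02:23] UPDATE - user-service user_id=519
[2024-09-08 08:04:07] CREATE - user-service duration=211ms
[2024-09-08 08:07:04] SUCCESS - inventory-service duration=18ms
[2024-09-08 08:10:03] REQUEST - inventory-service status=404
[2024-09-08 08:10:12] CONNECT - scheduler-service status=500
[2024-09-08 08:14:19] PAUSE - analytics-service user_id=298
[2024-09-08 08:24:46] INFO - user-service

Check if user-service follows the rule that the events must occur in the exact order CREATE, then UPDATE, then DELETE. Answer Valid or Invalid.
Invalid

To validate ordering:

1. Required order: CREATE → UPDATE → DELETE
2. Rule: the events must occur in the exact order CREATE, then UPDATE, then DELETE
3. Check actual order of events for user-service
4. Result: Invalid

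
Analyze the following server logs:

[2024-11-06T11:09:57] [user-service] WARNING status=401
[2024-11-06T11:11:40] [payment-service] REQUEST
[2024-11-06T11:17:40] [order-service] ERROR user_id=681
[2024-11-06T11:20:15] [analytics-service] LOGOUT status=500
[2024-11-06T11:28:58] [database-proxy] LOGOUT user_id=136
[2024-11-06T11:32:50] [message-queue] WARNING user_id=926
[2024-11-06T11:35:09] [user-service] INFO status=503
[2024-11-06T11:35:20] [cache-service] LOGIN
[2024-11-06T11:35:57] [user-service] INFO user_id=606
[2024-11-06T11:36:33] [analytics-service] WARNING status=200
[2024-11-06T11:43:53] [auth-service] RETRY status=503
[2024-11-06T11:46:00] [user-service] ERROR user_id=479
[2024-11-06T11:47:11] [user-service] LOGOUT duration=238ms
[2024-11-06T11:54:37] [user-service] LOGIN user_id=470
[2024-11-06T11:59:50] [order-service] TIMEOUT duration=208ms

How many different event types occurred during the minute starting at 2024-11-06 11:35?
2

To count unique event types:

1. Filter events in the minute starting at 2024-11-06 11:35
2. Extract event types from matching entries
3. Count unique types: 2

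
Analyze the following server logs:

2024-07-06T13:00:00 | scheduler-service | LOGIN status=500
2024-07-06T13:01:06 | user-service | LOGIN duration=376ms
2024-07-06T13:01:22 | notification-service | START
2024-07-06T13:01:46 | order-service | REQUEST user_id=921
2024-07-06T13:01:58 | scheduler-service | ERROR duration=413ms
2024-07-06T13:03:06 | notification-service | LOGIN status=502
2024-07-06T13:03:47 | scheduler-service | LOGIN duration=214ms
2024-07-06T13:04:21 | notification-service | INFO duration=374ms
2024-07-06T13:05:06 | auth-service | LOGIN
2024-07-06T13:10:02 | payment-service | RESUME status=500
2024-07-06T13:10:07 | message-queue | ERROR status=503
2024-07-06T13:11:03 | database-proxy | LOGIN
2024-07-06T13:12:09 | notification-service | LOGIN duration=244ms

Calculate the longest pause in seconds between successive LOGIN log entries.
357

To find the longest gap:

1. Extract all LOGIN events in chronological order
2. Calculate time differences between consecutive events
3. Find the maximum difference
4. Longest gap: 357 seconds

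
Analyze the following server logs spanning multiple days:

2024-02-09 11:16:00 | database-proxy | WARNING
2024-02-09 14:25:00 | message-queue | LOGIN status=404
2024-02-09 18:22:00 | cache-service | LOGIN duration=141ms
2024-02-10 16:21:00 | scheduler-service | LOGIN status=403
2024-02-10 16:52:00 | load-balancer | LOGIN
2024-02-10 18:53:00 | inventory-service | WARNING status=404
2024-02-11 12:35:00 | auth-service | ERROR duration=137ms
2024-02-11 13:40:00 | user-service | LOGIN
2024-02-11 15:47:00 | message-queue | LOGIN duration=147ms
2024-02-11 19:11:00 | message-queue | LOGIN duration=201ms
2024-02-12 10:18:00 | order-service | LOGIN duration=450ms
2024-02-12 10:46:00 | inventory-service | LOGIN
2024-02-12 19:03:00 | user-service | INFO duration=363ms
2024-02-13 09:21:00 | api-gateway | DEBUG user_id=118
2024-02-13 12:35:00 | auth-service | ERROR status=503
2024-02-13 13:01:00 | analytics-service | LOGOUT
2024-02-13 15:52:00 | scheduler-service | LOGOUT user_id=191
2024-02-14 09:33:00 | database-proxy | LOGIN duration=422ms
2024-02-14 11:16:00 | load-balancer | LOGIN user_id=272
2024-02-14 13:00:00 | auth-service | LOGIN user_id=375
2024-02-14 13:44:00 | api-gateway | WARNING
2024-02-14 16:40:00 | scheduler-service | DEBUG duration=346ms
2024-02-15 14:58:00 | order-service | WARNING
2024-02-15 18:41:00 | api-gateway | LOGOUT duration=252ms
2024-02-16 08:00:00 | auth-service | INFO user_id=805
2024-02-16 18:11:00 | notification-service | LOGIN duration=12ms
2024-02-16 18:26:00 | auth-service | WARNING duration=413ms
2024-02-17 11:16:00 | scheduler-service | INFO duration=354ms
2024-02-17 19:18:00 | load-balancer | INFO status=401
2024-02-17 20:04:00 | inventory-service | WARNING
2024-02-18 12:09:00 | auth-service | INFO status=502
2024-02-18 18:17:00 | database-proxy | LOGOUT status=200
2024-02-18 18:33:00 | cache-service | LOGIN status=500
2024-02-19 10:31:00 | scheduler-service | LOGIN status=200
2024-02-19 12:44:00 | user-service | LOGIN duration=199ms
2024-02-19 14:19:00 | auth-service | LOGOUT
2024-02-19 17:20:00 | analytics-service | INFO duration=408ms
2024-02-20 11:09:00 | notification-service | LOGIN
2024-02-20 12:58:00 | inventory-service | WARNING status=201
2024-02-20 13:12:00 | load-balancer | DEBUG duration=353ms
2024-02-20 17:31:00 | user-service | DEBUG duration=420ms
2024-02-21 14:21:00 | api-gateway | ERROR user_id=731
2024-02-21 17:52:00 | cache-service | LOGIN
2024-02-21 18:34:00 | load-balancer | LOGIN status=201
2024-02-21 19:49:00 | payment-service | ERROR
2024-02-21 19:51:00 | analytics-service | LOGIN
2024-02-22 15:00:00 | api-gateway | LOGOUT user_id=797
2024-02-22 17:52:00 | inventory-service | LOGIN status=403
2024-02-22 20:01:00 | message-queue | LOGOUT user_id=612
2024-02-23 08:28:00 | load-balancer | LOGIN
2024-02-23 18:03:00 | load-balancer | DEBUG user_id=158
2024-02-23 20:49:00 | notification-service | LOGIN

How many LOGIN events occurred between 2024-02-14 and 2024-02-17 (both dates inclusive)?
4

To filter by date range:

1. Date range: 2024-02-14 through 2024-02-17, both dates inclusive
2. Filter for LOGIN events whose date falls in this range
3. Count matching events: 4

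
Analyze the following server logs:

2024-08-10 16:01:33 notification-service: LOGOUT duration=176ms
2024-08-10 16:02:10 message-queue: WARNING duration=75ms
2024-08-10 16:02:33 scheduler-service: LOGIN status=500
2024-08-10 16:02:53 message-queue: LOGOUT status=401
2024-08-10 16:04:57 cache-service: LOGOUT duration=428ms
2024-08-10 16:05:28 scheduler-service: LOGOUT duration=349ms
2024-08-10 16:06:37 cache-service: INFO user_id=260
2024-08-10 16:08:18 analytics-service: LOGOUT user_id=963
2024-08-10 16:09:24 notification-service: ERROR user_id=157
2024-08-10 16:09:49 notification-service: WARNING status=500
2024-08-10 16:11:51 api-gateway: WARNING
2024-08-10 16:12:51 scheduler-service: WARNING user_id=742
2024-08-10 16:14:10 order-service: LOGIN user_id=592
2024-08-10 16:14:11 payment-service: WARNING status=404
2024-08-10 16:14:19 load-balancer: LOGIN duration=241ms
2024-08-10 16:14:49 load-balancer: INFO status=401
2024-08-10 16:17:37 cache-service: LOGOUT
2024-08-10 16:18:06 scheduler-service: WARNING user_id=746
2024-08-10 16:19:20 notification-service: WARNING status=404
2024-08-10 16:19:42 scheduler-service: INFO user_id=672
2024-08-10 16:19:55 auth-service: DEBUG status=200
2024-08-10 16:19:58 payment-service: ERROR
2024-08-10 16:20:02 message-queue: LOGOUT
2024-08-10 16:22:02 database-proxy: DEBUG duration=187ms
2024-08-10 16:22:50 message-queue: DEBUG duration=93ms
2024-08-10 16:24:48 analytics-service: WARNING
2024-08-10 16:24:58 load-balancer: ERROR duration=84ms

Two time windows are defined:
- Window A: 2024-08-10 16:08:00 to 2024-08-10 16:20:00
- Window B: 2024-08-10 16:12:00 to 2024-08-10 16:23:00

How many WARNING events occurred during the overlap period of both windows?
4

To find overlap events:

1. Window A: 2024-08-10 16:08:00 to 2024-08-10 16:20:00
2. Window B: 2024-08-10 16:12:00 to 2024-08-10 16:23:00
3. Overlap period: 2024-08-10 16:12:00 to 2024-08-10 16:20:00
4. Count WARNING events in overlap: 4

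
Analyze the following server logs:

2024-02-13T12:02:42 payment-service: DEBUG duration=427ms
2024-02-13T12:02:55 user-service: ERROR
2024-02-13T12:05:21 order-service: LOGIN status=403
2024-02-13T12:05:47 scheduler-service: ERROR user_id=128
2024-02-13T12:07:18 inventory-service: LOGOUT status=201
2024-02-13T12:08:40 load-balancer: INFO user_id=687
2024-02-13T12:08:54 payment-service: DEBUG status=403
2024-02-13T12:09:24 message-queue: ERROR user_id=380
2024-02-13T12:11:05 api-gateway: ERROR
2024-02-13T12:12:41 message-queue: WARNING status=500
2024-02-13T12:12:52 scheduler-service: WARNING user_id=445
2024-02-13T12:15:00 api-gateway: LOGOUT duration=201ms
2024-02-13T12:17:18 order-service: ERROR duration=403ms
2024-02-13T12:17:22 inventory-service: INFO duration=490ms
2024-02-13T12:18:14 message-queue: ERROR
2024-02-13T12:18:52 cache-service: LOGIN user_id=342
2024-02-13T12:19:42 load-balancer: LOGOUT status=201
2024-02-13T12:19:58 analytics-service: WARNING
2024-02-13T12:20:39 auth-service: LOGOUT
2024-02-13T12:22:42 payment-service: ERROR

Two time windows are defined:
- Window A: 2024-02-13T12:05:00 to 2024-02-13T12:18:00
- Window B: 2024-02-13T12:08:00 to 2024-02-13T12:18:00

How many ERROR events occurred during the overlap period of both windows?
3

To find overlap events:

1. Window A: 2024-02-13T12:05:00 to 2024-02-13T12:18:00
2. Window B: 2024-02-13T12:08:00 to 2024-02-13T12:18:00
3. Overlap period: 2024-02-13T12:08:00 to 2024-02-13T12:18:00
4. Count ERROR events in overlap: 3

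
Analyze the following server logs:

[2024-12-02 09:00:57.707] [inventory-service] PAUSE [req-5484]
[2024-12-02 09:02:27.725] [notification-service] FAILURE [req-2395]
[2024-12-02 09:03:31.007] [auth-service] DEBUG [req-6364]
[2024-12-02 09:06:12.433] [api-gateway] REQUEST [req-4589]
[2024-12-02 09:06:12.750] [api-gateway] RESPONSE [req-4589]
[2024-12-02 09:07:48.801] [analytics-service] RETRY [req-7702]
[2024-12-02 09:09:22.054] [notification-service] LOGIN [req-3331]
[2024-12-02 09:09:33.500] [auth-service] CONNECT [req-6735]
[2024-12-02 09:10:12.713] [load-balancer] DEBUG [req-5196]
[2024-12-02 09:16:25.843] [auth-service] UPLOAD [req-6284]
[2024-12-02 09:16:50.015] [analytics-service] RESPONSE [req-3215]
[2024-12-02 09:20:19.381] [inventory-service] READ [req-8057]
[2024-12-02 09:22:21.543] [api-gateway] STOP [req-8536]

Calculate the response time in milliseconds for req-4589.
317

To calculate latency:

1. Find REQUEST with id req-4589: 2024-12-02 09:06:12.433
2. Find RESPONSE with id req-4589: 2024-12-02 09:06:12.750
3. Latency: 2024-12-02 09:06:12.750 - 2024-12-02 09:06:12.433 = 317ms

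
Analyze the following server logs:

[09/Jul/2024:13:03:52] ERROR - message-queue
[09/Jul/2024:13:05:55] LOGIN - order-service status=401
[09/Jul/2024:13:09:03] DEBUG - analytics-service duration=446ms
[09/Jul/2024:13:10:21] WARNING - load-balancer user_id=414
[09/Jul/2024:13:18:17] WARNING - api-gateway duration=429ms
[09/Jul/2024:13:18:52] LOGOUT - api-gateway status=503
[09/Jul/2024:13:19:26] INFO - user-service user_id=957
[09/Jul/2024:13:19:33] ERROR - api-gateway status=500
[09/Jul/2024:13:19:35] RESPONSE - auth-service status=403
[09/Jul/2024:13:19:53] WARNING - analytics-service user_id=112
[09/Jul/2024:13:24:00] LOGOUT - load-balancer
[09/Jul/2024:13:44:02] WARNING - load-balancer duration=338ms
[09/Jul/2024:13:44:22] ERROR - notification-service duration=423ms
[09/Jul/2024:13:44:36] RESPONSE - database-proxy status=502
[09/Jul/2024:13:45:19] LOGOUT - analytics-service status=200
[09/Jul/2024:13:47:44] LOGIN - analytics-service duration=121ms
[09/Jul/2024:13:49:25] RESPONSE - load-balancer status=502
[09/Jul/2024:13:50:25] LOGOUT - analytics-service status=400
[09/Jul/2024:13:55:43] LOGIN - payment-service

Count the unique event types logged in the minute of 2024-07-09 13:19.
4

To count unique event types:

1. Filter events in the minute starting at 2024-07-09 13:19
2. Extract event types from matching entries
3. Count unique types: 4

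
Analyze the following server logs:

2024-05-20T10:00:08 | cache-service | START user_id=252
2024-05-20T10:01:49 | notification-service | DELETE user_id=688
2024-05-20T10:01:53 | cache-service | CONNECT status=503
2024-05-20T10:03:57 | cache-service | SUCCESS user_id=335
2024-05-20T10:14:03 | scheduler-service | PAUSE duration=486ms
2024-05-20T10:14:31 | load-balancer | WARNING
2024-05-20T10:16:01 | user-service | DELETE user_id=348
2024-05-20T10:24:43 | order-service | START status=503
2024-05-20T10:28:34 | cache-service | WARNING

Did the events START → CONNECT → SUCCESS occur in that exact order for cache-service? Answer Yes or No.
Yes

To verify sequence order:

1. Find all events in sequence START → CONNECT → SUCCESS for cache-service
2. Extract their timestamps
3. Check if timestamps are in ascending order
4. Result: Yes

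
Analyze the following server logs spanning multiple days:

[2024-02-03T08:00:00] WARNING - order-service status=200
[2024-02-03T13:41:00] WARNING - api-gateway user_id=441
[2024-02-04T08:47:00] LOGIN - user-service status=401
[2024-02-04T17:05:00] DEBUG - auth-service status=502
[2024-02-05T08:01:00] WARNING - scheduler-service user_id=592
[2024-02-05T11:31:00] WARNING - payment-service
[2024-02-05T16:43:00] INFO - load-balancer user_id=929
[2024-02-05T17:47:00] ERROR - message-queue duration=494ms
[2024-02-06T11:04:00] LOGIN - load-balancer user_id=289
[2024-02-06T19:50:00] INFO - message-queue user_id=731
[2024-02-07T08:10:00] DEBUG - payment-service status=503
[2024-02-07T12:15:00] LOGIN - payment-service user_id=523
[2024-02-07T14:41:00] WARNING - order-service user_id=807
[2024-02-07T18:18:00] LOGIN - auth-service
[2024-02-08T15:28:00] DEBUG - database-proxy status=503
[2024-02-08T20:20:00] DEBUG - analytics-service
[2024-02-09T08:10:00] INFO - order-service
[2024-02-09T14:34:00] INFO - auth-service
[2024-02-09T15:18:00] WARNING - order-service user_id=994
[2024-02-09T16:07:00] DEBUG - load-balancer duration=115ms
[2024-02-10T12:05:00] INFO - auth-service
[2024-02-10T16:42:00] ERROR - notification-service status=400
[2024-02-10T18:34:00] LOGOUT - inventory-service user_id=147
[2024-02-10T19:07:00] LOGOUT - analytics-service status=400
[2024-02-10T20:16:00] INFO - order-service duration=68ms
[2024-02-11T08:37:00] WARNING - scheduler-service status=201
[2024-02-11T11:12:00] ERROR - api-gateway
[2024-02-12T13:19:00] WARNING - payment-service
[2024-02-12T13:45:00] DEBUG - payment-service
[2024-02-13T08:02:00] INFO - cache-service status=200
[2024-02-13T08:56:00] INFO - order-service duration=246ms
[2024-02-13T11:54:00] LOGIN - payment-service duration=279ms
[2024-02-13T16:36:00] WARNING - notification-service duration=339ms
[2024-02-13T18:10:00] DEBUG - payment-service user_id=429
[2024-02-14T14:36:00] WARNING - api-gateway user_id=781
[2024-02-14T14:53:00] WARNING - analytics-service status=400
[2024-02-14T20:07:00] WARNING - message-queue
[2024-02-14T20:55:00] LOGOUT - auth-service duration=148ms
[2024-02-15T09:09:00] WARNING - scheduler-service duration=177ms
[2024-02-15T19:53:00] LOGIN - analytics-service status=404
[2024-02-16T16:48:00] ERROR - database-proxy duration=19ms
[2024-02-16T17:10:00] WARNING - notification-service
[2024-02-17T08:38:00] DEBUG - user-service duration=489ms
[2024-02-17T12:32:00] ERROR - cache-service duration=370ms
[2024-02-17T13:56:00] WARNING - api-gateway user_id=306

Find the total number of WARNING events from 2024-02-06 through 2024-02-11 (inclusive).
3

To filter by date range:

1. Date range: 2024-02-06 through 2024-02-11, both dates inclusive
2. Filter for WARNING events whose date falls in this range
3. Count matching events: 3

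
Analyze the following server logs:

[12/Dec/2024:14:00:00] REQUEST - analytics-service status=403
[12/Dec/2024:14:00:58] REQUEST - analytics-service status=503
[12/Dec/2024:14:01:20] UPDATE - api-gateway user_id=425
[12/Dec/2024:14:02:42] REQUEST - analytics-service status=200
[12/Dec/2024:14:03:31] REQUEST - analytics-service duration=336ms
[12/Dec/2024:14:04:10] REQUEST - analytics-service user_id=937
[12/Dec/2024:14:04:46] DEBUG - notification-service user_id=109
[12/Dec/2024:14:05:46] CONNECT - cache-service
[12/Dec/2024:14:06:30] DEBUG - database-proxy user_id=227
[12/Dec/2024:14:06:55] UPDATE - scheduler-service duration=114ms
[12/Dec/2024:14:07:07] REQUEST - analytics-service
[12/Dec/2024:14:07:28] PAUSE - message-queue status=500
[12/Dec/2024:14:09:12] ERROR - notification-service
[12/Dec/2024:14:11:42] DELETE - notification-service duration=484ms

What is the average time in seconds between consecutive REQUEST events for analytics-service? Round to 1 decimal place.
85.4

To calculate average interval:

1. Find all REQUEST events for analytics-service in order
2. Calculate time gaps between consecutive events
3. Compute mean of gaps: 427 / 5 = 85.4 seconds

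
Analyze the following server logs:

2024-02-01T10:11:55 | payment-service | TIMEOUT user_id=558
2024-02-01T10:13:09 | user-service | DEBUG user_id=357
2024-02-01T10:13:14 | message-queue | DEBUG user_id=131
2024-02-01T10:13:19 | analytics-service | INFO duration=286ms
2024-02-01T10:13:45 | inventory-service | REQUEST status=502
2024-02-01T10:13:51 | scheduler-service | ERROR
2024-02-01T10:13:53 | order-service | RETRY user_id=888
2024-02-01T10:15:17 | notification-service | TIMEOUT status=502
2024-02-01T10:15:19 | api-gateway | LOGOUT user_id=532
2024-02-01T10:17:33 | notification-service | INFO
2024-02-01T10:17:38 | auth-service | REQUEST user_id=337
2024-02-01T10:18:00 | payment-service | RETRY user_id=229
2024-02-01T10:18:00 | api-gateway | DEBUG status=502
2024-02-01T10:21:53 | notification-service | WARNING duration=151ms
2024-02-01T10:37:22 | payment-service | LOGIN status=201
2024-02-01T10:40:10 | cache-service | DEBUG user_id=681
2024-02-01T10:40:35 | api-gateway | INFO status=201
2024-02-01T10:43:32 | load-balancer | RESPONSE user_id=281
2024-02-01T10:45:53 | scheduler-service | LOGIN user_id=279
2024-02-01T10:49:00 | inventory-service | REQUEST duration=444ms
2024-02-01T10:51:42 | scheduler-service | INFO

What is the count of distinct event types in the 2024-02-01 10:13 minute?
5

To count unique event types:

1. Filter events in the minute starting at 2024-02-01 10:13
2. Extract event types from matching entries
3. Count unique types: 5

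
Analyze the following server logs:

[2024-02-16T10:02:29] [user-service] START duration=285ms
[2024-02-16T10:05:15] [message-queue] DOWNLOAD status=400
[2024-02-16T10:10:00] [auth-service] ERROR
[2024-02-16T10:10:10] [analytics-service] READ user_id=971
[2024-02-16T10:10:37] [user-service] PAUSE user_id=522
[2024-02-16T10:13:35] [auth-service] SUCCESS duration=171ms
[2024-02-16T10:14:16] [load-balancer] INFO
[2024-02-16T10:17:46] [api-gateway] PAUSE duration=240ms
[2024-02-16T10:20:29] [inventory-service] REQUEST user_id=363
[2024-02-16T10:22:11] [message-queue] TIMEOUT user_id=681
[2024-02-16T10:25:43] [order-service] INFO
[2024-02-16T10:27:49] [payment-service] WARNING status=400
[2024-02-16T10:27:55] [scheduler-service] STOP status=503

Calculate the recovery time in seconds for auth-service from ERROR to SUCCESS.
215

To calculate recovery time:

1. Find ERROR event for auth-service: 2024-02-16T10:10:00
2. Find next SUCCESS event for auth-service: 2024-02-16T10:13:35
3. Recovery time: 2024-02-16T10:13:35 - 2024-02-16T10:10:00 = 215 seconds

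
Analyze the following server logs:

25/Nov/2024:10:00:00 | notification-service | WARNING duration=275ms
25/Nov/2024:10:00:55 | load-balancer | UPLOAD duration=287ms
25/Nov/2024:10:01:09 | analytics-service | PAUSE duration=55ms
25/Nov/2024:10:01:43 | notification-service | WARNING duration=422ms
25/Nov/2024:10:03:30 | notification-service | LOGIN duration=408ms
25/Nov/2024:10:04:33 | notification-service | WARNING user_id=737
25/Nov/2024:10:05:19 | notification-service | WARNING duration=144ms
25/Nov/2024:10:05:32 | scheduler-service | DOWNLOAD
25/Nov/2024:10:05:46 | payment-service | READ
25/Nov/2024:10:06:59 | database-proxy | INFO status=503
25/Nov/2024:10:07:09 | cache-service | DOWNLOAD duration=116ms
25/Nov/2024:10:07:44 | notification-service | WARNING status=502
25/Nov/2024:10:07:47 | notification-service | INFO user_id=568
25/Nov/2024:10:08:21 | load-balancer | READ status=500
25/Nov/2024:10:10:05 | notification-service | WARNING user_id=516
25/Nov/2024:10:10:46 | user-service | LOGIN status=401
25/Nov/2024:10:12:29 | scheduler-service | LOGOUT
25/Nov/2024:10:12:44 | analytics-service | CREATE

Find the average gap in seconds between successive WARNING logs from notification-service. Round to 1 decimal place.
121.0

To calculate average interval:

1. Find all WARNING events for notification-service in order
2. Calculate time gaps between consecutive events
3. Compute mean of gaps: 605 / 5 = 121.0 seconds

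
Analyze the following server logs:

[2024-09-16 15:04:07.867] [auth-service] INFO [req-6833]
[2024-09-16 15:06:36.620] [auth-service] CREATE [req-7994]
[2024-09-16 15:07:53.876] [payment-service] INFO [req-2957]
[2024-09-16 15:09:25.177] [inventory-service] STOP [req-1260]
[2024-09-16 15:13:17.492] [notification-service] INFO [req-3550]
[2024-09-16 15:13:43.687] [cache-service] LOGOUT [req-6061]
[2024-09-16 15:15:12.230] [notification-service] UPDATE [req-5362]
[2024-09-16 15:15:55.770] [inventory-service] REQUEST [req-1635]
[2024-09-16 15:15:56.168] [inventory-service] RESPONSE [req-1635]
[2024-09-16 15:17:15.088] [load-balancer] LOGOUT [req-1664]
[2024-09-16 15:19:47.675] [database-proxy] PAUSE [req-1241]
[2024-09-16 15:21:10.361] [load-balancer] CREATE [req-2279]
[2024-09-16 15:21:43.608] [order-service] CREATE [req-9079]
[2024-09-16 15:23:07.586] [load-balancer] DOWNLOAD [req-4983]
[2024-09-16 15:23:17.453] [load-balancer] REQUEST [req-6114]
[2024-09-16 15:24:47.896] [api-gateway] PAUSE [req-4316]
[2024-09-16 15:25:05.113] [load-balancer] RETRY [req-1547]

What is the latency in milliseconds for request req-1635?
398

To calculate latency:

1. Find REQUEST with id req-1635: 2024-09-16 15:15:55.770
2. Find RESPONSE with id req-1635: 2024-09-16 15:15:56.168
3. Latency: 2024-09-16 15:15:56.168 - 2024-09-16 15:15:55.770 = 398ms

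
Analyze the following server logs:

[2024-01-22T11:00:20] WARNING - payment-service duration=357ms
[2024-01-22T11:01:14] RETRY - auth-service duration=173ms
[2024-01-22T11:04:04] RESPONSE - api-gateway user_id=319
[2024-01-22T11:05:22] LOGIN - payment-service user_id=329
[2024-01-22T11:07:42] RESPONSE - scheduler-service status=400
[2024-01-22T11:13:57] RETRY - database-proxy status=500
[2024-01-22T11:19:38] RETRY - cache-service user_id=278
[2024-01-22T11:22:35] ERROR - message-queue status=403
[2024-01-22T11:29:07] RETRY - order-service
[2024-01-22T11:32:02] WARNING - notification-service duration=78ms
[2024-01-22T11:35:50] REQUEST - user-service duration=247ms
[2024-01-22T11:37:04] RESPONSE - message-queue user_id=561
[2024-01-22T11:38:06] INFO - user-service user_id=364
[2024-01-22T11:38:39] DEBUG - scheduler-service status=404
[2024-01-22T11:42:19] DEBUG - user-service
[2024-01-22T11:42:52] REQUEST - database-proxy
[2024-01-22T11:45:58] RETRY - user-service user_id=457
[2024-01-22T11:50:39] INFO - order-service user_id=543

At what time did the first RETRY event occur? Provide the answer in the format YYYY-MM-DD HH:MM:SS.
2024-01-22 11:01:14

To find the first event:

1. Filter for all RETRY events
2. Sort by timestamp
3. Select the first one
4. Timestamp: 2024-01-22 11:01:14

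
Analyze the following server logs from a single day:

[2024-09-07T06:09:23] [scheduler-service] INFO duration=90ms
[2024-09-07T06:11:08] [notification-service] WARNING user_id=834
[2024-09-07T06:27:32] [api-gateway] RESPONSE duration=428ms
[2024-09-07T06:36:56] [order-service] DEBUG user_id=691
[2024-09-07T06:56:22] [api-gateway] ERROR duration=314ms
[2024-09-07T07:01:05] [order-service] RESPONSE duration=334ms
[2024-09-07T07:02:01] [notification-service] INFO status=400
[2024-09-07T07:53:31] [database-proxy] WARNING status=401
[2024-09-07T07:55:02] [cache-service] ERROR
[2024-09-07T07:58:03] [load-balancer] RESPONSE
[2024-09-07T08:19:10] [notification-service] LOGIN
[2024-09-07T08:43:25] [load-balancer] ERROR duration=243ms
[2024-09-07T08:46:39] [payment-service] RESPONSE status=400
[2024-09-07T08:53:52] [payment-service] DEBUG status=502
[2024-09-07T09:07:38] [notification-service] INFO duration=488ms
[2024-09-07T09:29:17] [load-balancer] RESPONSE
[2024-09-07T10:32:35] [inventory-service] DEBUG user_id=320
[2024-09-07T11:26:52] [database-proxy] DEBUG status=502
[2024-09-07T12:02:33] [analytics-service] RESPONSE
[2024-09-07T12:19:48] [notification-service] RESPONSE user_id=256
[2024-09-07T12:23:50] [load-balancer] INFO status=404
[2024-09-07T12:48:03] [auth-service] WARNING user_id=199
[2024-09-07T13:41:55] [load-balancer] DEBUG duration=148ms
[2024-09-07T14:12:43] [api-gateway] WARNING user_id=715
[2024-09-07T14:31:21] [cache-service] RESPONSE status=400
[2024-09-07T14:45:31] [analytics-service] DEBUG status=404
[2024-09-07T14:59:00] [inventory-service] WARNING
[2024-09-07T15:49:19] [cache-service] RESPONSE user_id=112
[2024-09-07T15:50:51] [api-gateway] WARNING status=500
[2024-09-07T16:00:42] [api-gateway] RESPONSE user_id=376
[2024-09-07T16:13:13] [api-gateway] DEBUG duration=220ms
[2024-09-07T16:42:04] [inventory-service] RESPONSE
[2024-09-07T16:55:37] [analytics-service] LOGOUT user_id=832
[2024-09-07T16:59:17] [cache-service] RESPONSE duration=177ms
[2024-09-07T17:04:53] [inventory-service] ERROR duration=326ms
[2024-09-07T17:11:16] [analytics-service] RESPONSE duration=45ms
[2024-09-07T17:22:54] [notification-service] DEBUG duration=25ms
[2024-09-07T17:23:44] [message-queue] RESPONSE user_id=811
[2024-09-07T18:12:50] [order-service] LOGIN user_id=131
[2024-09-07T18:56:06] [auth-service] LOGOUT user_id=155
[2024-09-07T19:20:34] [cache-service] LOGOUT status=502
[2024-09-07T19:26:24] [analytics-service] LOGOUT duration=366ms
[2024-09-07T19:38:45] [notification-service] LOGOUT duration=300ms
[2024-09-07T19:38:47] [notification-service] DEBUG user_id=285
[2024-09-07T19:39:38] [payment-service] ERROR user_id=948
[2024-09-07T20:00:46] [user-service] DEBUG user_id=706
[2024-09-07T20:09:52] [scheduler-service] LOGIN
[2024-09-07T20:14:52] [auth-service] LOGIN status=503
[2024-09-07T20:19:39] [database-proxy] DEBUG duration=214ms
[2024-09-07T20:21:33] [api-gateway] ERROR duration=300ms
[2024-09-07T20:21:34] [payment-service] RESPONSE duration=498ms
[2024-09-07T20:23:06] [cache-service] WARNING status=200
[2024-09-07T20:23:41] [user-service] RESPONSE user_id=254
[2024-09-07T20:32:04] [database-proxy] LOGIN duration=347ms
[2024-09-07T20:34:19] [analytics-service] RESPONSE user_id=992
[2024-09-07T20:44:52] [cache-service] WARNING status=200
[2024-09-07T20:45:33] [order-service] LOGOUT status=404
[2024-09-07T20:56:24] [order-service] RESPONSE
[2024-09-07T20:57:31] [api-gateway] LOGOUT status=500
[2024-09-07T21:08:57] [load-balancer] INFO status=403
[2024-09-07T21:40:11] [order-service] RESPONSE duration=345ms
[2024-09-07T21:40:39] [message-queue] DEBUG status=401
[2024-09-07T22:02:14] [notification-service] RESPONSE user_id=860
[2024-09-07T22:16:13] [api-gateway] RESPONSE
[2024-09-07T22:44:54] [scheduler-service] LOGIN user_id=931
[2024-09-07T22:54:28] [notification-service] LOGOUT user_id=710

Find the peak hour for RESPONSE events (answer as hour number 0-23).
20

To find the peak hour:

1. Group all RESPONSE events by hour
2. Count events in each hour
3. Find hour with maximum count
4. Peak hour: 20 (with 4 events)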